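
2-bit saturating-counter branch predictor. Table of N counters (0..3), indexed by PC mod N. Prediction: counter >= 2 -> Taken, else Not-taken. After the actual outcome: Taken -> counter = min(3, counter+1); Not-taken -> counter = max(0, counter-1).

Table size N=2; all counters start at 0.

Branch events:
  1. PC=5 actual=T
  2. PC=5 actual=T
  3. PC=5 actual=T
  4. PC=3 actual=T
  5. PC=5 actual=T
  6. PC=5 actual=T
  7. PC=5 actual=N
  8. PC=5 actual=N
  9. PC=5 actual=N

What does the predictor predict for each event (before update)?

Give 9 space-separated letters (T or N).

Answer: N N T T T T T T N

Derivation:
Ev 1: PC=5 idx=1 pred=N actual=T -> ctr[1]=1
Ev 2: PC=5 idx=1 pred=N actual=T -> ctr[1]=2
Ev 3: PC=5 idx=1 pred=T actual=T -> ctr[1]=3
Ev 4: PC=3 idx=1 pred=T actual=T -> ctr[1]=3
Ev 5: PC=5 idx=1 pred=T actual=T -> ctr[1]=3
Ev 6: PC=5 idx=1 pred=T actual=T -> ctr[1]=3
Ev 7: PC=5 idx=1 pred=T actual=N -> ctr[1]=2
Ev 8: PC=5 idx=1 pred=T actual=N -> ctr[1]=1
Ev 9: PC=5 idx=1 pred=N actual=N -> ctr[1]=0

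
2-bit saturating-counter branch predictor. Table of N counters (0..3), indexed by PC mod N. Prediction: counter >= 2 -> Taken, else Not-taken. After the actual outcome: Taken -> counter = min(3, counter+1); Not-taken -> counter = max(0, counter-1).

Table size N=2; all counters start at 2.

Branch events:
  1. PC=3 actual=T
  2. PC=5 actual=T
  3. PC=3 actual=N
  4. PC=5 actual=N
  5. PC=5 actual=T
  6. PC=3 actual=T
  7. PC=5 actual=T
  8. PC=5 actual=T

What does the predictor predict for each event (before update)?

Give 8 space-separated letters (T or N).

Ev 1: PC=3 idx=1 pred=T actual=T -> ctr[1]=3
Ev 2: PC=5 idx=1 pred=T actual=T -> ctr[1]=3
Ev 3: PC=3 idx=1 pred=T actual=N -> ctr[1]=2
Ev 4: PC=5 idx=1 pred=T actual=N -> ctr[1]=1
Ev 5: PC=5 idx=1 pred=N actual=T -> ctr[1]=2
Ev 6: PC=3 idx=1 pred=T actual=T -> ctr[1]=3
Ev 7: PC=5 idx=1 pred=T actual=T -> ctr[1]=3
Ev 8: PC=5 idx=1 pred=T actual=T -> ctr[1]=3

Answer: T T T T N T T T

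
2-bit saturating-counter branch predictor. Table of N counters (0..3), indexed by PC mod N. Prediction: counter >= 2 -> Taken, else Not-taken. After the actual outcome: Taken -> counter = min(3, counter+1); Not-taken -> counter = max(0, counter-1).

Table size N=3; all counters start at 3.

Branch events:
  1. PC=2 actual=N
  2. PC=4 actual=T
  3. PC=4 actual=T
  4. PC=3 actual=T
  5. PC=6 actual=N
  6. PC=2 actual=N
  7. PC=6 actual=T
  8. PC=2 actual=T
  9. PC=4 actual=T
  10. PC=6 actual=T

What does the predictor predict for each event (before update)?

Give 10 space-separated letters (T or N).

Answer: T T T T T T T N T T

Derivation:
Ev 1: PC=2 idx=2 pred=T actual=N -> ctr[2]=2
Ev 2: PC=4 idx=1 pred=T actual=T -> ctr[1]=3
Ev 3: PC=4 idx=1 pred=T actual=T -> ctr[1]=3
Ev 4: PC=3 idx=0 pred=T actual=T -> ctr[0]=3
Ev 5: PC=6 idx=0 pred=T actual=N -> ctr[0]=2
Ev 6: PC=2 idx=2 pred=T actual=N -> ctr[2]=1
Ev 7: PC=6 idx=0 pred=T actual=T -> ctr[0]=3
Ev 8: PC=2 idx=2 pred=N actual=T -> ctr[2]=2
Ev 9: PC=4 idx=1 pred=T actual=T -> ctr[1]=3
Ev 10: PC=6 idx=0 pred=T actual=T -> ctr[0]=3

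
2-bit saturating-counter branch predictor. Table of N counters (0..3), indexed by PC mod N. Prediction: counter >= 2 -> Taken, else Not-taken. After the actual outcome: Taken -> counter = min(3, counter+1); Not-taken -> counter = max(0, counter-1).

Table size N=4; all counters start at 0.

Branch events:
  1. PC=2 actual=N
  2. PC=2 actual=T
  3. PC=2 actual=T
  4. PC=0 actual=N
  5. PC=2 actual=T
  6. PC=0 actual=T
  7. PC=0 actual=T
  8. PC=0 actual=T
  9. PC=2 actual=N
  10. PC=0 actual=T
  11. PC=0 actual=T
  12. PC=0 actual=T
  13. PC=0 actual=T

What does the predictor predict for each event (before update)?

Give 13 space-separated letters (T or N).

Answer: N N N N T N N T T T T T T

Derivation:
Ev 1: PC=2 idx=2 pred=N actual=N -> ctr[2]=0
Ev 2: PC=2 idx=2 pred=N actual=T -> ctr[2]=1
Ev 3: PC=2 idx=2 pred=N actual=T -> ctr[2]=2
Ev 4: PC=0 idx=0 pred=N actual=N -> ctr[0]=0
Ev 5: PC=2 idx=2 pred=T actual=T -> ctr[2]=3
Ev 6: PC=0 idx=0 pred=N actual=T -> ctr[0]=1
Ev 7: PC=0 idx=0 pred=N actual=T -> ctr[0]=2
Ev 8: PC=0 idx=0 pred=T actual=T -> ctr[0]=3
Ev 9: PC=2 idx=2 pred=T actual=N -> ctr[2]=2
Ev 10: PC=0 idx=0 pred=T actual=T -> ctr[0]=3
Ev 11: PC=0 idx=0 pred=T actual=T -> ctr[0]=3
Ev 12: PC=0 idx=0 pred=T actual=T -> ctr[0]=3
Ev 13: PC=0 idx=0 pred=T actual=T -> ctr[0]=3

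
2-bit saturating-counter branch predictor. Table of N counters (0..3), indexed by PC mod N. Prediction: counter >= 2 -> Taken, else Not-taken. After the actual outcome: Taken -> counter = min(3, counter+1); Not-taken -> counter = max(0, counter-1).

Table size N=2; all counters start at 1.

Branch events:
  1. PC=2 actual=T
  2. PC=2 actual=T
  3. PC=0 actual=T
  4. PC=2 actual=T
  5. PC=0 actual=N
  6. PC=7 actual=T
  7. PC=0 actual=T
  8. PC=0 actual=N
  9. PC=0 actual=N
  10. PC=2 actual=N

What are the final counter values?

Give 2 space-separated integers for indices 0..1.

Answer: 0 2

Derivation:
Ev 1: PC=2 idx=0 pred=N actual=T -> ctr[0]=2
Ev 2: PC=2 idx=0 pred=T actual=T -> ctr[0]=3
Ev 3: PC=0 idx=0 pred=T actual=T -> ctr[0]=3
Ev 4: PC=2 idx=0 pred=T actual=T -> ctr[0]=3
Ev 5: PC=0 idx=0 pred=T actual=N -> ctr[0]=2
Ev 6: PC=7 idx=1 pred=N actual=T -> ctr[1]=2
Ev 7: PC=0 idx=0 pred=T actual=T -> ctr[0]=3
Ev 8: PC=0 idx=0 pred=T actual=N -> ctr[0]=2
Ev 9: PC=0 idx=0 pred=T actual=N -> ctr[0]=1
Ev 10: PC=2 idx=0 pred=N actual=N -> ctr[0]=0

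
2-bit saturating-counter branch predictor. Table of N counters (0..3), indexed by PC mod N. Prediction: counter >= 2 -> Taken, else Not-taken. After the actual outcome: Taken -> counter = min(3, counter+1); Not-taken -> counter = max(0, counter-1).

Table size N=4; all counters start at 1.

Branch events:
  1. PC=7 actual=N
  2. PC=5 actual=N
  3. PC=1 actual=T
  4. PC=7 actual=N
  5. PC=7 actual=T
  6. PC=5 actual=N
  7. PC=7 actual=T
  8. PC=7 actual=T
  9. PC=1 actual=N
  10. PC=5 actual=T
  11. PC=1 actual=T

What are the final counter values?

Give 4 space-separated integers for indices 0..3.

Answer: 1 2 1 3

Derivation:
Ev 1: PC=7 idx=3 pred=N actual=N -> ctr[3]=0
Ev 2: PC=5 idx=1 pred=N actual=N -> ctr[1]=0
Ev 3: PC=1 idx=1 pred=N actual=T -> ctr[1]=1
Ev 4: PC=7 idx=3 pred=N actual=N -> ctr[3]=0
Ev 5: PC=7 idx=3 pred=N actual=T -> ctr[3]=1
Ev 6: PC=5 idx=1 pred=N actual=N -> ctr[1]=0
Ev 7: PC=7 idx=3 pred=N actual=T -> ctr[3]=2
Ev 8: PC=7 idx=3 pred=T actual=T -> ctr[3]=3
Ev 9: PC=1 idx=1 pred=N actual=N -> ctr[1]=0
Ev 10: PC=5 idx=1 pred=N actual=T -> ctr[1]=1
Ev 11: PC=1 idx=1 pred=N actual=T -> ctr[1]=2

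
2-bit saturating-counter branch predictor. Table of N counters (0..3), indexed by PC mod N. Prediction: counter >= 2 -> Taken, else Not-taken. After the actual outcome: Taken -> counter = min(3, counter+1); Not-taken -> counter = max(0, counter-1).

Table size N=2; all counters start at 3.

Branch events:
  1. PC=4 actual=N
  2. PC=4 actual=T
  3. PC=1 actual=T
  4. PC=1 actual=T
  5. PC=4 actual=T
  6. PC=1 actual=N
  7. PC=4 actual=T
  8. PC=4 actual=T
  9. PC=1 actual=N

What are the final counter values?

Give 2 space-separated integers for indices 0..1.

Ev 1: PC=4 idx=0 pred=T actual=N -> ctr[0]=2
Ev 2: PC=4 idx=0 pred=T actual=T -> ctr[0]=3
Ev 3: PC=1 idx=1 pred=T actual=T -> ctr[1]=3
Ev 4: PC=1 idx=1 pred=T actual=T -> ctr[1]=3
Ev 5: PC=4 idx=0 pred=T actual=T -> ctr[0]=3
Ev 6: PC=1 idx=1 pred=T actual=N -> ctr[1]=2
Ev 7: PC=4 idx=0 pred=T actual=T -> ctr[0]=3
Ev 8: PC=4 idx=0 pred=T actual=T -> ctr[0]=3
Ev 9: PC=1 idx=1 pred=T actual=N -> ctr[1]=1

Answer: 3 1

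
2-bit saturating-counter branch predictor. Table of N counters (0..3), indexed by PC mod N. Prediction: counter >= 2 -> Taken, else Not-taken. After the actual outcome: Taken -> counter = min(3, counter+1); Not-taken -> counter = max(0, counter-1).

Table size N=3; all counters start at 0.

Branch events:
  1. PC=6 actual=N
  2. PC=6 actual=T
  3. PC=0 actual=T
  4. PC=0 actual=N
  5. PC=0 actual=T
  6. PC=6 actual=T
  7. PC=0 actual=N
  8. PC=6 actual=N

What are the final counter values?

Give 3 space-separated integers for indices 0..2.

Ev 1: PC=6 idx=0 pred=N actual=N -> ctr[0]=0
Ev 2: PC=6 idx=0 pred=N actual=T -> ctr[0]=1
Ev 3: PC=0 idx=0 pred=N actual=T -> ctr[0]=2
Ev 4: PC=0 idx=0 pred=T actual=N -> ctr[0]=1
Ev 5: PC=0 idx=0 pred=N actual=T -> ctr[0]=2
Ev 6: PC=6 idx=0 pred=T actual=T -> ctr[0]=3
Ev 7: PC=0 idx=0 pred=T actual=N -> ctr[0]=2
Ev 8: PC=6 idx=0 pred=T actual=N -> ctr[0]=1

Answer: 1 0 0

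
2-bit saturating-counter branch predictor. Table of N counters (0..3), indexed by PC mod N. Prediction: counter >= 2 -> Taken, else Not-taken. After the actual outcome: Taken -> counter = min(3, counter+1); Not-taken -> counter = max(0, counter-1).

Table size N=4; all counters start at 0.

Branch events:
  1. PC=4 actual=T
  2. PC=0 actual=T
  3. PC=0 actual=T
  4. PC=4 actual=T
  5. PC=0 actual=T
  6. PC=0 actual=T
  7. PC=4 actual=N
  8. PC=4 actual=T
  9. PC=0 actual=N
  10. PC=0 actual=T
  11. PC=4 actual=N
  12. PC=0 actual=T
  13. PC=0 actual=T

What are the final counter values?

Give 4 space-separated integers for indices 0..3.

Answer: 3 0 0 0

Derivation:
Ev 1: PC=4 idx=0 pred=N actual=T -> ctr[0]=1
Ev 2: PC=0 idx=0 pred=N actual=T -> ctr[0]=2
Ev 3: PC=0 idx=0 pred=T actual=T -> ctr[0]=3
Ev 4: PC=4 idx=0 pred=T actual=T -> ctr[0]=3
Ev 5: PC=0 idx=0 pred=T actual=T -> ctr[0]=3
Ev 6: PC=0 idx=0 pred=T actual=T -> ctr[0]=3
Ev 7: PC=4 idx=0 pred=T actual=N -> ctr[0]=2
Ev 8: PC=4 idx=0 pred=T actual=T -> ctr[0]=3
Ev 9: PC=0 idx=0 pred=T actual=N -> ctr[0]=2
Ev 10: PC=0 idx=0 pred=T actual=T -> ctr[0]=3
Ev 11: PC=4 idx=0 pred=T actual=N -> ctr[0]=2
Ev 12: PC=0 idx=0 pred=T actual=T -> ctr[0]=3
Ev 13: PC=0 idx=0 pred=T actual=T -> ctr[0]=3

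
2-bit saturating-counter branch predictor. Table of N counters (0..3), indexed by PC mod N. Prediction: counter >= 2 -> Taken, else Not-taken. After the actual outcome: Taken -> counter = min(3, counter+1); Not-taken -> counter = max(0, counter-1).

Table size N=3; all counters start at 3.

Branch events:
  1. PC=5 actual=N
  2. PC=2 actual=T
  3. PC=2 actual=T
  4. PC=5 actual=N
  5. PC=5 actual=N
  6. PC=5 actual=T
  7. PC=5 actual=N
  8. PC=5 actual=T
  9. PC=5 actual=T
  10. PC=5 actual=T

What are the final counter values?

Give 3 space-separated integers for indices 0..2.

Answer: 3 3 3

Derivation:
Ev 1: PC=5 idx=2 pred=T actual=N -> ctr[2]=2
Ev 2: PC=2 idx=2 pred=T actual=T -> ctr[2]=3
Ev 3: PC=2 idx=2 pred=T actual=T -> ctr[2]=3
Ev 4: PC=5 idx=2 pred=T actual=N -> ctr[2]=2
Ev 5: PC=5 idx=2 pred=T actual=N -> ctr[2]=1
Ev 6: PC=5 idx=2 pred=N actual=T -> ctr[2]=2
Ev 7: PC=5 idx=2 pred=T actual=N -> ctr[2]=1
Ev 8: PC=5 idx=2 pred=N actual=T -> ctr[2]=2
Ev 9: PC=5 idx=2 pred=T actual=T -> ctr[2]=3
Ev 10: PC=5 idx=2 pred=T actual=T -> ctr[2]=3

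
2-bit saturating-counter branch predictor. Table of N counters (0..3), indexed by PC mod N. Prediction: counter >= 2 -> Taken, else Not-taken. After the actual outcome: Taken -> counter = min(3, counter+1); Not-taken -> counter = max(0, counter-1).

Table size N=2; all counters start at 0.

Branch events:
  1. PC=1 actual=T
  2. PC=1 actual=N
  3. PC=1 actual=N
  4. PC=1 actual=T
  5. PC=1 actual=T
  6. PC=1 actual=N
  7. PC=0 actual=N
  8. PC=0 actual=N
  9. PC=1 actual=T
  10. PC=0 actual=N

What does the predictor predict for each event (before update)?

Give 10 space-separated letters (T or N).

Answer: N N N N N T N N N N

Derivation:
Ev 1: PC=1 idx=1 pred=N actual=T -> ctr[1]=1
Ev 2: PC=1 idx=1 pred=N actual=N -> ctr[1]=0
Ev 3: PC=1 idx=1 pred=N actual=N -> ctr[1]=0
Ev 4: PC=1 idx=1 pred=N actual=T -> ctr[1]=1
Ev 5: PC=1 idx=1 pred=N actual=T -> ctr[1]=2
Ev 6: PC=1 idx=1 pred=T actual=N -> ctr[1]=1
Ev 7: PC=0 idx=0 pred=N actual=N -> ctr[0]=0
Ev 8: PC=0 idx=0 pred=N actual=N -> ctr[0]=0
Ev 9: PC=1 idx=1 pred=N actual=T -> ctr[1]=2
Ev 10: PC=0 idx=0 pred=N actual=N -> ctr[0]=0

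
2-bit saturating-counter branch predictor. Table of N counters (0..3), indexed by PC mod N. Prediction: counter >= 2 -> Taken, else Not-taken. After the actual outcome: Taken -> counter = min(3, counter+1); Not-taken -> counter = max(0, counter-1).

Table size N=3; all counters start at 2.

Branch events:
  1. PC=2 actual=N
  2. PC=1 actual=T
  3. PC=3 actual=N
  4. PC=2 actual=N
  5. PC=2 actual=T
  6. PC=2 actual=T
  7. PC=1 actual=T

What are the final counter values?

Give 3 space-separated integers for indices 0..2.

Answer: 1 3 2

Derivation:
Ev 1: PC=2 idx=2 pred=T actual=N -> ctr[2]=1
Ev 2: PC=1 idx=1 pred=T actual=T -> ctr[1]=3
Ev 3: PC=3 idx=0 pred=T actual=N -> ctr[0]=1
Ev 4: PC=2 idx=2 pred=N actual=N -> ctr[2]=0
Ev 5: PC=2 idx=2 pred=N actual=T -> ctr[2]=1
Ev 6: PC=2 idx=2 pred=N actual=T -> ctr[2]=2
Ev 7: PC=1 idx=1 pred=T actual=T -> ctr[1]=3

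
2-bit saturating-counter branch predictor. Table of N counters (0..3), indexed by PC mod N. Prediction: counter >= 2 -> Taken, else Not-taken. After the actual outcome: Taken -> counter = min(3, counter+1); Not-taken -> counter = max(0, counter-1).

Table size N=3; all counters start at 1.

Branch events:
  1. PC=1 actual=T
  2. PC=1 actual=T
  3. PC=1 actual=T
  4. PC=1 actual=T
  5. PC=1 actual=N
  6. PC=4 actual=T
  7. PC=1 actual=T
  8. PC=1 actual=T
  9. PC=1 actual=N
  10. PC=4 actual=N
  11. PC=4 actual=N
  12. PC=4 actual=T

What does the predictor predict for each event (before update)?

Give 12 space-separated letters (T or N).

Ev 1: PC=1 idx=1 pred=N actual=T -> ctr[1]=2
Ev 2: PC=1 idx=1 pred=T actual=T -> ctr[1]=3
Ev 3: PC=1 idx=1 pred=T actual=T -> ctr[1]=3
Ev 4: PC=1 idx=1 pred=T actual=T -> ctr[1]=3
Ev 5: PC=1 idx=1 pred=T actual=N -> ctr[1]=2
Ev 6: PC=4 idx=1 pred=T actual=T -> ctr[1]=3
Ev 7: PC=1 idx=1 pred=T actual=T -> ctr[1]=3
Ev 8: PC=1 idx=1 pred=T actual=T -> ctr[1]=3
Ev 9: PC=1 idx=1 pred=T actual=N -> ctr[1]=2
Ev 10: PC=4 idx=1 pred=T actual=N -> ctr[1]=1
Ev 11: PC=4 idx=1 pred=N actual=N -> ctr[1]=0
Ev 12: PC=4 idx=1 pred=N actual=T -> ctr[1]=1

Answer: N T T T T T T T T T N N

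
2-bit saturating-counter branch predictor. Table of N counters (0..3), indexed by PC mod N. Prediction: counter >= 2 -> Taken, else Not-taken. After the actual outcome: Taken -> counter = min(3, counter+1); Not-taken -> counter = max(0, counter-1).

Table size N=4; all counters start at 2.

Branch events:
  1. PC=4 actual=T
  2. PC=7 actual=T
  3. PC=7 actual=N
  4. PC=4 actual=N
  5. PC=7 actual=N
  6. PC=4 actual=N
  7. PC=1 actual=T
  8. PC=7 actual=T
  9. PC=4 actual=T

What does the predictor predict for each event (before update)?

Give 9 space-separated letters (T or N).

Answer: T T T T T T T N N

Derivation:
Ev 1: PC=4 idx=0 pred=T actual=T -> ctr[0]=3
Ev 2: PC=7 idx=3 pred=T actual=T -> ctr[3]=3
Ev 3: PC=7 idx=3 pred=T actual=N -> ctr[3]=2
Ev 4: PC=4 idx=0 pred=T actual=N -> ctr[0]=2
Ev 5: PC=7 idx=3 pred=T actual=N -> ctr[3]=1
Ev 6: PC=4 idx=0 pred=T actual=N -> ctr[0]=1
Ev 7: PC=1 idx=1 pred=T actual=T -> ctr[1]=3
Ev 8: PC=7 idx=3 pred=N actual=T -> ctr[3]=2
Ev 9: PC=4 idx=0 pred=N actual=T -> ctr[0]=2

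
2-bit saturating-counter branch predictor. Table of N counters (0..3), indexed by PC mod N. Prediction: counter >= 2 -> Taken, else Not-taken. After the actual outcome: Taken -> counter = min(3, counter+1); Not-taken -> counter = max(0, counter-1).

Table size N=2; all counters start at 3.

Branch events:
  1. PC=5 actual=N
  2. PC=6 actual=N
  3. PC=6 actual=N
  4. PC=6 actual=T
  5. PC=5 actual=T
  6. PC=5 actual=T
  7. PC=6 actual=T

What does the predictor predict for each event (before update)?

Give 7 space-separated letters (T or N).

Answer: T T T N T T T

Derivation:
Ev 1: PC=5 idx=1 pred=T actual=N -> ctr[1]=2
Ev 2: PC=6 idx=0 pred=T actual=N -> ctr[0]=2
Ev 3: PC=6 idx=0 pred=T actual=N -> ctr[0]=1
Ev 4: PC=6 idx=0 pred=N actual=T -> ctr[0]=2
Ev 5: PC=5 idx=1 pred=T actual=T -> ctr[1]=3
Ev 6: PC=5 idx=1 pred=T actual=T -> ctr[1]=3
Ev 7: PC=6 idx=0 pred=T actual=T -> ctr[0]=3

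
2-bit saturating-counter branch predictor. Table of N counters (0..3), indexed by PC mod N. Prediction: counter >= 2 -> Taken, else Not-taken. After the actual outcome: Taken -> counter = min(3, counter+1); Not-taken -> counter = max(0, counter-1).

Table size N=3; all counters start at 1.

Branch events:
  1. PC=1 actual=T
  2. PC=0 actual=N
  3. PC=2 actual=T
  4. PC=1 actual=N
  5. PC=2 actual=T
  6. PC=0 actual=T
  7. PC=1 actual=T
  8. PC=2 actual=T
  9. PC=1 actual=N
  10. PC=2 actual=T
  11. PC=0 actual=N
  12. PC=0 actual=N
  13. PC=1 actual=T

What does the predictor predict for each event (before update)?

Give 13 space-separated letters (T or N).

Ev 1: PC=1 idx=1 pred=N actual=T -> ctr[1]=2
Ev 2: PC=0 idx=0 pred=N actual=N -> ctr[0]=0
Ev 3: PC=2 idx=2 pred=N actual=T -> ctr[2]=2
Ev 4: PC=1 idx=1 pred=T actual=N -> ctr[1]=1
Ev 5: PC=2 idx=2 pred=T actual=T -> ctr[2]=3
Ev 6: PC=0 idx=0 pred=N actual=T -> ctr[0]=1
Ev 7: PC=1 idx=1 pred=N actual=T -> ctr[1]=2
Ev 8: PC=2 idx=2 pred=T actual=T -> ctr[2]=3
Ev 9: PC=1 idx=1 pred=T actual=N -> ctr[1]=1
Ev 10: PC=2 idx=2 pred=T actual=T -> ctr[2]=3
Ev 11: PC=0 idx=0 pred=N actual=N -> ctr[0]=0
Ev 12: PC=0 idx=0 pred=N actual=N -> ctr[0]=0
Ev 13: PC=1 idx=1 pred=N actual=T -> ctr[1]=2

Answer: N N N T T N N T T T N N N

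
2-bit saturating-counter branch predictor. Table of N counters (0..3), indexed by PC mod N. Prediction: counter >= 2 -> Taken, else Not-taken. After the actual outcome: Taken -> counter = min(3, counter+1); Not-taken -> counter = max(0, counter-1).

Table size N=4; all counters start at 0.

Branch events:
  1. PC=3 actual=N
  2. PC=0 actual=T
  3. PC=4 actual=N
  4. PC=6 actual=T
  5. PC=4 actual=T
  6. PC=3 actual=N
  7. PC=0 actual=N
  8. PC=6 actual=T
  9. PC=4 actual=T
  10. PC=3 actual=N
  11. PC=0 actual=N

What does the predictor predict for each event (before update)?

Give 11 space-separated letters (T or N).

Answer: N N N N N N N N N N N

Derivation:
Ev 1: PC=3 idx=3 pred=N actual=N -> ctr[3]=0
Ev 2: PC=0 idx=0 pred=N actual=T -> ctr[0]=1
Ev 3: PC=4 idx=0 pred=N actual=N -> ctr[0]=0
Ev 4: PC=6 idx=2 pred=N actual=T -> ctr[2]=1
Ev 5: PC=4 idx=0 pred=N actual=T -> ctr[0]=1
Ev 6: PC=3 idx=3 pred=N actual=N -> ctr[3]=0
Ev 7: PC=0 idx=0 pred=N actual=N -> ctr[0]=0
Ev 8: PC=6 idx=2 pred=N actual=T -> ctr[2]=2
Ev 9: PC=4 idx=0 pred=N actual=T -> ctr[0]=1
Ev 10: PC=3 idx=3 pred=N actual=N -> ctr[3]=0
Ev 11: PC=0 idx=0 pred=N actual=N -> ctr[0]=0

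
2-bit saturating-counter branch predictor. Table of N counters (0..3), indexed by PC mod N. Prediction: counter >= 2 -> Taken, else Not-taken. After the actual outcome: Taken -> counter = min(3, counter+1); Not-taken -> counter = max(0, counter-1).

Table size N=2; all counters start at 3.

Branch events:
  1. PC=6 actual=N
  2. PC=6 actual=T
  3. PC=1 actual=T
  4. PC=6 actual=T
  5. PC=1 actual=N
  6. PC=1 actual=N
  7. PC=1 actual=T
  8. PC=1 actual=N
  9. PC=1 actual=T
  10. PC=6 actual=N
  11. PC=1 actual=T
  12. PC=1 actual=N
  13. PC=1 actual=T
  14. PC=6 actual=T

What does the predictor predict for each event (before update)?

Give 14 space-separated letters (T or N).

Answer: T T T T T T N T N T T T T T

Derivation:
Ev 1: PC=6 idx=0 pred=T actual=N -> ctr[0]=2
Ev 2: PC=6 idx=0 pred=T actual=T -> ctr[0]=3
Ev 3: PC=1 idx=1 pred=T actual=T -> ctr[1]=3
Ev 4: PC=6 idx=0 pred=T actual=T -> ctr[0]=3
Ev 5: PC=1 idx=1 pred=T actual=N -> ctr[1]=2
Ev 6: PC=1 idx=1 pred=T actual=N -> ctr[1]=1
Ev 7: PC=1 idx=1 pred=N actual=T -> ctr[1]=2
Ev 8: PC=1 idx=1 pred=T actual=N -> ctr[1]=1
Ev 9: PC=1 idx=1 pred=N actual=T -> ctr[1]=2
Ev 10: PC=6 idx=0 pred=T actual=N -> ctr[0]=2
Ev 11: PC=1 idx=1 pred=T actual=T -> ctr[1]=3
Ev 12: PC=1 idx=1 pred=T actual=N -> ctr[1]=2
Ev 13: PC=1 idx=1 pred=T actual=T -> ctr[1]=3
Ev 14: PC=6 idx=0 pred=T actual=T -> ctr[0]=3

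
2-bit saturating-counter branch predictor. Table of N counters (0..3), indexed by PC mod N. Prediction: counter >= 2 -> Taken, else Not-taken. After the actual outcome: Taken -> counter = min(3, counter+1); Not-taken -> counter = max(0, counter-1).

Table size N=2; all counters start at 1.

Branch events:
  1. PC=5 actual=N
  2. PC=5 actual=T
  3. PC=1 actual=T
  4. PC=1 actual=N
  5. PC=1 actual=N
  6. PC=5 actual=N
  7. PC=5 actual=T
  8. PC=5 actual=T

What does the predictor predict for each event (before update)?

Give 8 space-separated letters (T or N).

Answer: N N N T N N N N

Derivation:
Ev 1: PC=5 idx=1 pred=N actual=N -> ctr[1]=0
Ev 2: PC=5 idx=1 pred=N actual=T -> ctr[1]=1
Ev 3: PC=1 idx=1 pred=N actual=T -> ctr[1]=2
Ev 4: PC=1 idx=1 pred=T actual=N -> ctr[1]=1
Ev 5: PC=1 idx=1 pred=N actual=N -> ctr[1]=0
Ev 6: PC=5 idx=1 pred=N actual=N -> ctr[1]=0
Ev 7: PC=5 idx=1 pred=N actual=T -> ctr[1]=1
Ev 8: PC=5 idx=1 pred=N actual=T -> ctr[1]=2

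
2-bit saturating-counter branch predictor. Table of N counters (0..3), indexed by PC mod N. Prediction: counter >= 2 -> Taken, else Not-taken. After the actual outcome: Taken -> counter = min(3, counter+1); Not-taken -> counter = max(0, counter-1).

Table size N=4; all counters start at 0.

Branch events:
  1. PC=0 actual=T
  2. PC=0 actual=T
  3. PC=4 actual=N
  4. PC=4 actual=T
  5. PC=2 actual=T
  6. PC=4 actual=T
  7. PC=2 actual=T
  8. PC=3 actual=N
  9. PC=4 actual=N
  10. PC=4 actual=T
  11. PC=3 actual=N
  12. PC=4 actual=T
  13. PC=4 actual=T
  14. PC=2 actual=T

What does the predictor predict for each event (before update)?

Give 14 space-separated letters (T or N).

Answer: N N T N N T N N T T N T T T

Derivation:
Ev 1: PC=0 idx=0 pred=N actual=T -> ctr[0]=1
Ev 2: PC=0 idx=0 pred=N actual=T -> ctr[0]=2
Ev 3: PC=4 idx=0 pred=T actual=N -> ctr[0]=1
Ev 4: PC=4 idx=0 pred=N actual=T -> ctr[0]=2
Ev 5: PC=2 idx=2 pred=N actual=T -> ctr[2]=1
Ev 6: PC=4 idx=0 pred=T actual=T -> ctr[0]=3
Ev 7: PC=2 idx=2 pred=N actual=T -> ctr[2]=2
Ev 8: PC=3 idx=3 pred=N actual=N -> ctr[3]=0
Ev 9: PC=4 idx=0 pred=T actual=N -> ctr[0]=2
Ev 10: PC=4 idx=0 pred=T actual=T -> ctr[0]=3
Ev 11: PC=3 idx=3 pred=N actual=N -> ctr[3]=0
Ev 12: PC=4 idx=0 pred=T actual=T -> ctr[0]=3
Ev 13: PC=4 idx=0 pred=T actual=T -> ctr[0]=3
Ev 14: PC=2 idx=2 pred=T actual=T -> ctr[2]=3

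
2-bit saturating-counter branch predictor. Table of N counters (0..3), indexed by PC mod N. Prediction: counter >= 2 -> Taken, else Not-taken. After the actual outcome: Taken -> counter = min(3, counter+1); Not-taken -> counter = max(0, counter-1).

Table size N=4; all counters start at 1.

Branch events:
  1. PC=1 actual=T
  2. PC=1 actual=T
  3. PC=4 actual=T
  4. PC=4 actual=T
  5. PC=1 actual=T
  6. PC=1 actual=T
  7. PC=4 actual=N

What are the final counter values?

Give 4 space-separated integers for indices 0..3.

Answer: 2 3 1 1

Derivation:
Ev 1: PC=1 idx=1 pred=N actual=T -> ctr[1]=2
Ev 2: PC=1 idx=1 pred=T actual=T -> ctr[1]=3
Ev 3: PC=4 idx=0 pred=N actual=T -> ctr[0]=2
Ev 4: PC=4 idx=0 pred=T actual=T -> ctr[0]=3
Ev 5: PC=1 idx=1 pred=T actual=T -> ctr[1]=3
Ev 6: PC=1 idx=1 pred=T actual=T -> ctr[1]=3
Ev 7: PC=4 idx=0 pred=T actual=N -> ctr[0]=2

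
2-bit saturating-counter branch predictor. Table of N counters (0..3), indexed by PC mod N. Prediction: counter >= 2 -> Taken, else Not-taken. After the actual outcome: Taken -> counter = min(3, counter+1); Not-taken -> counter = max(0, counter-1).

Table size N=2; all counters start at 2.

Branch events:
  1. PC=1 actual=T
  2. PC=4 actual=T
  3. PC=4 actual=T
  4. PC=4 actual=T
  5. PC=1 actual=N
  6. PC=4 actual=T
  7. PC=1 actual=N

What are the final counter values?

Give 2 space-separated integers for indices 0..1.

Answer: 3 1

Derivation:
Ev 1: PC=1 idx=1 pred=T actual=T -> ctr[1]=3
Ev 2: PC=4 idx=0 pred=T actual=T -> ctr[0]=3
Ev 3: PC=4 idx=0 pred=T actual=T -> ctr[0]=3
Ev 4: PC=4 idx=0 pred=T actual=T -> ctr[0]=3
Ev 5: PC=1 idx=1 pred=T actual=N -> ctr[1]=2
Ev 6: PC=4 idx=0 pred=T actual=T -> ctr[0]=3
Ev 7: PC=1 idx=1 pred=T actual=N -> ctr[1]=1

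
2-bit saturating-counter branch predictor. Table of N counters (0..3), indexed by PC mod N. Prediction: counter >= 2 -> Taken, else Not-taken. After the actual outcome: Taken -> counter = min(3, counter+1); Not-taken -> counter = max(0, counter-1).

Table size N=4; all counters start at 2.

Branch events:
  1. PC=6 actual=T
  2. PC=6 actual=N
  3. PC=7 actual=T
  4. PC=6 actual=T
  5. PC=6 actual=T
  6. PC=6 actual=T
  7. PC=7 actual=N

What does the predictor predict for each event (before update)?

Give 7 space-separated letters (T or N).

Ev 1: PC=6 idx=2 pred=T actual=T -> ctr[2]=3
Ev 2: PC=6 idx=2 pred=T actual=N -> ctr[2]=2
Ev 3: PC=7 idx=3 pred=T actual=T -> ctr[3]=3
Ev 4: PC=6 idx=2 pred=T actual=T -> ctr[2]=3
Ev 5: PC=6 idx=2 pred=T actual=T -> ctr[2]=3
Ev 6: PC=6 idx=2 pred=T actual=T -> ctr[2]=3
Ev 7: PC=7 idx=3 pred=T actual=N -> ctr[3]=2

Answer: T T T T T T T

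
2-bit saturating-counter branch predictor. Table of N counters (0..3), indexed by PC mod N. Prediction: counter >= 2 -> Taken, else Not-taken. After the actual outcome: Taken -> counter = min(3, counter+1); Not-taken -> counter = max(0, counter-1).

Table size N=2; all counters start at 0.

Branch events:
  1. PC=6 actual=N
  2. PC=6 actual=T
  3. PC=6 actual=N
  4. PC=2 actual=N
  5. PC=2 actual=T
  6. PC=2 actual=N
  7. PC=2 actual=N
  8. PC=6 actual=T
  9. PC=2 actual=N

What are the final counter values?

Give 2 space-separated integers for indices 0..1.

Answer: 0 0

Derivation:
Ev 1: PC=6 idx=0 pred=N actual=N -> ctr[0]=0
Ev 2: PC=6 idx=0 pred=N actual=T -> ctr[0]=1
Ev 3: PC=6 idx=0 pred=N actual=N -> ctr[0]=0
Ev 4: PC=2 idx=0 pred=N actual=N -> ctr[0]=0
Ev 5: PC=2 idx=0 pred=N actual=T -> ctr[0]=1
Ev 6: PC=2 idx=0 pred=N actual=N -> ctr[0]=0
Ev 7: PC=2 idx=0 pred=N actual=N -> ctr[0]=0
Ev 8: PC=6 idx=0 pred=N actual=T -> ctr[0]=1
Ev 9: PC=2 idx=0 pred=N actual=N -> ctr[0]=0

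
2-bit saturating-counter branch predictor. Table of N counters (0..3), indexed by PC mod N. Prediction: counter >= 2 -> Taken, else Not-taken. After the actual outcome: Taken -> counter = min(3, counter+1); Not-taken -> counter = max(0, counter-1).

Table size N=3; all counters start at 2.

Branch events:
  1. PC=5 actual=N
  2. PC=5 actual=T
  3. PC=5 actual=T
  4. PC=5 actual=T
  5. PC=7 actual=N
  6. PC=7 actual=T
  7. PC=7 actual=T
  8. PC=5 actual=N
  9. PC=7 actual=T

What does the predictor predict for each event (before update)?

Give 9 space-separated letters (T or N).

Answer: T N T T T N T T T

Derivation:
Ev 1: PC=5 idx=2 pred=T actual=N -> ctr[2]=1
Ev 2: PC=5 idx=2 pred=N actual=T -> ctr[2]=2
Ev 3: PC=5 idx=2 pred=T actual=T -> ctr[2]=3
Ev 4: PC=5 idx=2 pred=T actual=T -> ctr[2]=3
Ev 5: PC=7 idx=1 pred=T actual=N -> ctr[1]=1
Ev 6: PC=7 idx=1 pred=N actual=T -> ctr[1]=2
Ev 7: PC=7 idx=1 pred=T actual=T -> ctr[1]=3
Ev 8: PC=5 idx=2 pred=T actual=N -> ctr[2]=2
Ev 9: PC=7 idx=1 pred=T actual=T -> ctr[1]=3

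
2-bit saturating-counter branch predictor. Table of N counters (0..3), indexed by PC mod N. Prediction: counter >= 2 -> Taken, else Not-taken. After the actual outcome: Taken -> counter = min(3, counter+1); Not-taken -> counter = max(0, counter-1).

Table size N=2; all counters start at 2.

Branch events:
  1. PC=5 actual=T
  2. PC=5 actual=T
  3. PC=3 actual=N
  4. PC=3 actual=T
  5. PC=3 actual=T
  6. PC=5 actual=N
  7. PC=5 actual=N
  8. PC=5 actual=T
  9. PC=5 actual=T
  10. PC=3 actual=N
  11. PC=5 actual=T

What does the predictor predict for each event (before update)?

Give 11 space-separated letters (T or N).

Answer: T T T T T T T N T T T

Derivation:
Ev 1: PC=5 idx=1 pred=T actual=T -> ctr[1]=3
Ev 2: PC=5 idx=1 pred=T actual=T -> ctr[1]=3
Ev 3: PC=3 idx=1 pred=T actual=N -> ctr[1]=2
Ev 4: PC=3 idx=1 pred=T actual=T -> ctr[1]=3
Ev 5: PC=3 idx=1 pred=T actual=T -> ctr[1]=3
Ev 6: PC=5 idx=1 pred=T actual=N -> ctr[1]=2
Ev 7: PC=5 idx=1 pred=T actual=N -> ctr[1]=1
Ev 8: PC=5 idx=1 pred=N actual=T -> ctr[1]=2
Ev 9: PC=5 idx=1 pred=T actual=T -> ctr[1]=3
Ev 10: PC=3 idx=1 pred=T actual=N -> ctr[1]=2
Ev 11: PC=5 idx=1 pred=T actual=T -> ctr[1]=3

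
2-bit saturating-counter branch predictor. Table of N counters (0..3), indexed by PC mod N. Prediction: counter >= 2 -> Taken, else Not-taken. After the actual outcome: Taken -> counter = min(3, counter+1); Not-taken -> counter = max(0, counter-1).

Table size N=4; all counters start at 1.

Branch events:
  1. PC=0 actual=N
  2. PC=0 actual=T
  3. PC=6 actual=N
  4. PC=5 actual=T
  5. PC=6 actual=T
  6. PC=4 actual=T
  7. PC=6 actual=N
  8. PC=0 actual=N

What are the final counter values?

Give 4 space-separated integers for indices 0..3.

Answer: 1 2 0 1

Derivation:
Ev 1: PC=0 idx=0 pred=N actual=N -> ctr[0]=0
Ev 2: PC=0 idx=0 pred=N actual=T -> ctr[0]=1
Ev 3: PC=6 idx=2 pred=N actual=N -> ctr[2]=0
Ev 4: PC=5 idx=1 pred=N actual=T -> ctr[1]=2
Ev 5: PC=6 idx=2 pred=N actual=T -> ctr[2]=1
Ev 6: PC=4 idx=0 pred=N actual=T -> ctr[0]=2
Ev 7: PC=6 idx=2 pred=N actual=N -> ctr[2]=0
Ev 8: PC=0 idx=0 pred=T actual=N -> ctr[0]=1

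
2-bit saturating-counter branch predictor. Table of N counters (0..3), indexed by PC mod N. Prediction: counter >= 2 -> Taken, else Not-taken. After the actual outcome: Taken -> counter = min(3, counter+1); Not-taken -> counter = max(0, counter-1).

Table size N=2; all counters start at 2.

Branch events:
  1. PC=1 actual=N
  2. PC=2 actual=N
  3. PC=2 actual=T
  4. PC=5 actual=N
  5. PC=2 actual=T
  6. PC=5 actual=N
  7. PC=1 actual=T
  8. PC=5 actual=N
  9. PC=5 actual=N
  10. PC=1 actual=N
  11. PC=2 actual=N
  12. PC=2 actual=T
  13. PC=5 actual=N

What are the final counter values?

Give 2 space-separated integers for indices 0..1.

Answer: 3 0

Derivation:
Ev 1: PC=1 idx=1 pred=T actual=N -> ctr[1]=1
Ev 2: PC=2 idx=0 pred=T actual=N -> ctr[0]=1
Ev 3: PC=2 idx=0 pred=N actual=T -> ctr[0]=2
Ev 4: PC=5 idx=1 pred=N actual=N -> ctr[1]=0
Ev 5: PC=2 idx=0 pred=T actual=T -> ctr[0]=3
Ev 6: PC=5 idx=1 pred=N actual=N -> ctr[1]=0
Ev 7: PC=1 idx=1 pred=N actual=T -> ctr[1]=1
Ev 8: PC=5 idx=1 pred=N actual=N -> ctr[1]=0
Ev 9: PC=5 idx=1 pred=N actual=N -> ctr[1]=0
Ev 10: PC=1 idx=1 pred=N actual=N -> ctr[1]=0
Ev 11: PC=2 idx=0 pred=T actual=N -> ctr[0]=2
Ev 12: PC=2 idx=0 pred=T actual=T -> ctr[0]=3
Ev 13: PC=5 idx=1 pred=N actual=N -> ctr[1]=0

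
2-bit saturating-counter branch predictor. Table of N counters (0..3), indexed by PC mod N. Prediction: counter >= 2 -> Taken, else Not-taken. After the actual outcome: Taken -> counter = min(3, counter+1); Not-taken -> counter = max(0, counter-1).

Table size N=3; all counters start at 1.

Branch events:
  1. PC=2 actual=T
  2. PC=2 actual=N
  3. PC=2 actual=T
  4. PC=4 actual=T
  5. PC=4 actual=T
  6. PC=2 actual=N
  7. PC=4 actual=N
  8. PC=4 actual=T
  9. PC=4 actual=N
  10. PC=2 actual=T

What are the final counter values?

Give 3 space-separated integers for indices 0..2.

Ev 1: PC=2 idx=2 pred=N actual=T -> ctr[2]=2
Ev 2: PC=2 idx=2 pred=T actual=N -> ctr[2]=1
Ev 3: PC=2 idx=2 pred=N actual=T -> ctr[2]=2
Ev 4: PC=4 idx=1 pred=N actual=T -> ctr[1]=2
Ev 5: PC=4 idx=1 pred=T actual=T -> ctr[1]=3
Ev 6: PC=2 idx=2 pred=T actual=N -> ctr[2]=1
Ev 7: PC=4 idx=1 pred=T actual=N -> ctr[1]=2
Ev 8: PC=4 idx=1 pred=T actual=T -> ctr[1]=3
Ev 9: PC=4 idx=1 pred=T actual=N -> ctr[1]=2
Ev 10: PC=2 idx=2 pred=N actual=T -> ctr[2]=2

Answer: 1 2 2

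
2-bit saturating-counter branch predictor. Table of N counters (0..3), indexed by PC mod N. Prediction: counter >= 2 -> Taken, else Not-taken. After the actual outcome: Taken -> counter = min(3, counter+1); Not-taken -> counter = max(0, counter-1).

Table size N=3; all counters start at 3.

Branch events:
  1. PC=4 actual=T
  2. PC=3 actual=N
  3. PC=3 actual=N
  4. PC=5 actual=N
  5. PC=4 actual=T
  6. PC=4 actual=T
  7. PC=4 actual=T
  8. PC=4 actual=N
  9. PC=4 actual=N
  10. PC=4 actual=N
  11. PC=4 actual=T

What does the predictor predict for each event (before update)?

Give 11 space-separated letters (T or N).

Ev 1: PC=4 idx=1 pred=T actual=T -> ctr[1]=3
Ev 2: PC=3 idx=0 pred=T actual=N -> ctr[0]=2
Ev 3: PC=3 idx=0 pred=T actual=N -> ctr[0]=1
Ev 4: PC=5 idx=2 pred=T actual=N -> ctr[2]=2
Ev 5: PC=4 idx=1 pred=T actual=T -> ctr[1]=3
Ev 6: PC=4 idx=1 pred=T actual=T -> ctr[1]=3
Ev 7: PC=4 idx=1 pred=T actual=T -> ctr[1]=3
Ev 8: PC=4 idx=1 pred=T actual=N -> ctr[1]=2
Ev 9: PC=4 idx=1 pred=T actual=N -> ctr[1]=1
Ev 10: PC=4 idx=1 pred=N actual=N -> ctr[1]=0
Ev 11: PC=4 idx=1 pred=N actual=T -> ctr[1]=1

Answer: T T T T T T T T T N N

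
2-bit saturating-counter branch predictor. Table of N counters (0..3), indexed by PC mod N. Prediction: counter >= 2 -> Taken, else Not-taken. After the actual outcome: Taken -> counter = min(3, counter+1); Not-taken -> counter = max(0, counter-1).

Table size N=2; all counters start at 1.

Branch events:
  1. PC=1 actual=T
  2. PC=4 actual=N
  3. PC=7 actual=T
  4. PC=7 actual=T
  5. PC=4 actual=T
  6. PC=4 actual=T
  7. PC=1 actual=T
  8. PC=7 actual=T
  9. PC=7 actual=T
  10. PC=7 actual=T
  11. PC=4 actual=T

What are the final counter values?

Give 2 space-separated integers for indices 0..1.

Answer: 3 3

Derivation:
Ev 1: PC=1 idx=1 pred=N actual=T -> ctr[1]=2
Ev 2: PC=4 idx=0 pred=N actual=N -> ctr[0]=0
Ev 3: PC=7 idx=1 pred=T actual=T -> ctr[1]=3
Ev 4: PC=7 idx=1 pred=T actual=T -> ctr[1]=3
Ev 5: PC=4 idx=0 pred=N actual=T -> ctr[0]=1
Ev 6: PC=4 idx=0 pred=N actual=T -> ctr[0]=2
Ev 7: PC=1 idx=1 pred=T actual=T -> ctr[1]=3
Ev 8: PC=7 idx=1 pred=T actual=T -> ctr[1]=3
Ev 9: PC=7 idx=1 pred=T actual=T -> ctr[1]=3
Ev 10: PC=7 idx=1 pred=T actual=T -> ctr[1]=3
Ev 11: PC=4 idx=0 pred=T actual=T -> ctr[0]=3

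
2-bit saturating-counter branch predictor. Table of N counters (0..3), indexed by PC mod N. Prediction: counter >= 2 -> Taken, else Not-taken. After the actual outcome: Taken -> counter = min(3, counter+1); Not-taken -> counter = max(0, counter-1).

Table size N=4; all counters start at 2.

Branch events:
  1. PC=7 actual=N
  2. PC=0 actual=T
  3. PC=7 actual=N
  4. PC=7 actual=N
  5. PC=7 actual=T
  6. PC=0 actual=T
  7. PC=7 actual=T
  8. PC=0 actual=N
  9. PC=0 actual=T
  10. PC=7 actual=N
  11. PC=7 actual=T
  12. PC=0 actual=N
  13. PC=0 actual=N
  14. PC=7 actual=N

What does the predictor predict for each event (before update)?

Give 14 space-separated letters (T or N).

Ev 1: PC=7 idx=3 pred=T actual=N -> ctr[3]=1
Ev 2: PC=0 idx=0 pred=T actual=T -> ctr[0]=3
Ev 3: PC=7 idx=3 pred=N actual=N -> ctr[3]=0
Ev 4: PC=7 idx=3 pred=N actual=N -> ctr[3]=0
Ev 5: PC=7 idx=3 pred=N actual=T -> ctr[3]=1
Ev 6: PC=0 idx=0 pred=T actual=T -> ctr[0]=3
Ev 7: PC=7 idx=3 pred=N actual=T -> ctr[3]=2
Ev 8: PC=0 idx=0 pred=T actual=N -> ctr[0]=2
Ev 9: PC=0 idx=0 pred=T actual=T -> ctr[0]=3
Ev 10: PC=7 idx=3 pred=T actual=N -> ctr[3]=1
Ev 11: PC=7 idx=3 pred=N actual=T -> ctr[3]=2
Ev 12: PC=0 idx=0 pred=T actual=N -> ctr[0]=2
Ev 13: PC=0 idx=0 pred=T actual=N -> ctr[0]=1
Ev 14: PC=7 idx=3 pred=T actual=N -> ctr[3]=1

Answer: T T N N N T N T T T N T T T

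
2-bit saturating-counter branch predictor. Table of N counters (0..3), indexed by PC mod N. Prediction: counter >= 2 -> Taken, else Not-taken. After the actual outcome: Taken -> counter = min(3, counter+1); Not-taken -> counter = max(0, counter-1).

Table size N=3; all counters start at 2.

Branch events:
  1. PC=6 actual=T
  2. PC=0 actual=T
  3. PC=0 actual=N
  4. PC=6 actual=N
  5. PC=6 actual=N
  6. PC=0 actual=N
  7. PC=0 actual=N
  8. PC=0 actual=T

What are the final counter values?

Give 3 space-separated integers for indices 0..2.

Ev 1: PC=6 idx=0 pred=T actual=T -> ctr[0]=3
Ev 2: PC=0 idx=0 pred=T actual=T -> ctr[0]=3
Ev 3: PC=0 idx=0 pred=T actual=N -> ctr[0]=2
Ev 4: PC=6 idx=0 pred=T actual=N -> ctr[0]=1
Ev 5: PC=6 idx=0 pred=N actual=N -> ctr[0]=0
Ev 6: PC=0 idx=0 pred=N actual=N -> ctr[0]=0
Ev 7: PC=0 idx=0 pred=N actual=N -> ctr[0]=0
Ev 8: PC=0 idx=0 pred=N actual=T -> ctr[0]=1

Answer: 1 2 2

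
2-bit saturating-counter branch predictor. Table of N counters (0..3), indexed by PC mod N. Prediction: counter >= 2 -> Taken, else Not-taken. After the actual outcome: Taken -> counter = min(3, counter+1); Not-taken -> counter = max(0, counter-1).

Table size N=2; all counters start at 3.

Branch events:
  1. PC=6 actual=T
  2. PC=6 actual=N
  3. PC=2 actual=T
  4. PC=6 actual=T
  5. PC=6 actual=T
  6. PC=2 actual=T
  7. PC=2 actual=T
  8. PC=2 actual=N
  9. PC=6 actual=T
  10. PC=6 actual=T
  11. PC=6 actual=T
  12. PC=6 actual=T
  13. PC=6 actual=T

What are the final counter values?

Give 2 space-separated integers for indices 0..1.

Answer: 3 3

Derivation:
Ev 1: PC=6 idx=0 pred=T actual=T -> ctr[0]=3
Ev 2: PC=6 idx=0 pred=T actual=N -> ctr[0]=2
Ev 3: PC=2 idx=0 pred=T actual=T -> ctr[0]=3
Ev 4: PC=6 idx=0 pred=T actual=T -> ctr[0]=3
Ev 5: PC=6 idx=0 pred=T actual=T -> ctr[0]=3
Ev 6: PC=2 idx=0 pred=T actual=T -> ctr[0]=3
Ev 7: PC=2 idx=0 pred=T actual=T -> ctr[0]=3
Ev 8: PC=2 idx=0 pred=T actual=N -> ctr[0]=2
Ev 9: PC=6 idx=0 pred=T actual=T -> ctr[0]=3
Ev 10: PC=6 idx=0 pred=T actual=T -> ctr[0]=3
Ev 11: PC=6 idx=0 pred=T actual=T -> ctr[0]=3
Ev 12: PC=6 idx=0 pred=T actual=T -> ctr[0]=3
Ev 13: PC=6 idx=0 pred=T actual=T -> ctr[0]=3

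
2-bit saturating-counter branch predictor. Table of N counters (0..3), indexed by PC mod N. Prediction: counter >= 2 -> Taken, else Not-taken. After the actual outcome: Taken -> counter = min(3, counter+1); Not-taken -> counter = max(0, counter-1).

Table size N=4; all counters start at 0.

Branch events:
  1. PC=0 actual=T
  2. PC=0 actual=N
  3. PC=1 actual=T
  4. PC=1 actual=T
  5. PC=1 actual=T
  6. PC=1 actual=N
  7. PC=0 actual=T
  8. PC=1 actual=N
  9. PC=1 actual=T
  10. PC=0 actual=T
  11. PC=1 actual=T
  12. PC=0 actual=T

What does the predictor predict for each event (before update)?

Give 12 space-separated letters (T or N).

Answer: N N N N T T N T N N T T

Derivation:
Ev 1: PC=0 idx=0 pred=N actual=T -> ctr[0]=1
Ev 2: PC=0 idx=0 pred=N actual=N -> ctr[0]=0
Ev 3: PC=1 idx=1 pred=N actual=T -> ctr[1]=1
Ev 4: PC=1 idx=1 pred=N actual=T -> ctr[1]=2
Ev 5: PC=1 idx=1 pred=T actual=T -> ctr[1]=3
Ev 6: PC=1 idx=1 pred=T actual=N -> ctr[1]=2
Ev 7: PC=0 idx=0 pred=N actual=T -> ctr[0]=1
Ev 8: PC=1 idx=1 pred=T actual=N -> ctr[1]=1
Ev 9: PC=1 idx=1 pred=N actual=T -> ctr[1]=2
Ev 10: PC=0 idx=0 pred=N actual=T -> ctr[0]=2
Ev 11: PC=1 idx=1 pred=T actual=T -> ctr[1]=3
Ev 12: PC=0 idx=0 pred=T actual=T -> ctr[0]=3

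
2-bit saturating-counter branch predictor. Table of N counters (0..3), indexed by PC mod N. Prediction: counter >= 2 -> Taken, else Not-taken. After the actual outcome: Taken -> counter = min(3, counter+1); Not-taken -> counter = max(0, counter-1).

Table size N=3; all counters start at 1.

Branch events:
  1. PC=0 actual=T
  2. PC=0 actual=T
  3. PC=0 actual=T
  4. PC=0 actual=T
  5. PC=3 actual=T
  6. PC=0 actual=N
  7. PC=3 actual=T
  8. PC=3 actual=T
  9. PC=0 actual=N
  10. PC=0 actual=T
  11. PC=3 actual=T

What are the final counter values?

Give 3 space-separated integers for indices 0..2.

Answer: 3 1 1

Derivation:
Ev 1: PC=0 idx=0 pred=N actual=T -> ctr[0]=2
Ev 2: PC=0 idx=0 pred=T actual=T -> ctr[0]=3
Ev 3: PC=0 idx=0 pred=T actual=T -> ctr[0]=3
Ev 4: PC=0 idx=0 pred=T actual=T -> ctr[0]=3
Ev 5: PC=3 idx=0 pred=T actual=T -> ctr[0]=3
Ev 6: PC=0 idx=0 pred=T actual=N -> ctr[0]=2
Ev 7: PC=3 idx=0 pred=T actual=T -> ctr[0]=3
Ev 8: PC=3 idx=0 pred=T actual=T -> ctr[0]=3
Ev 9: PC=0 idx=0 pred=T actual=N -> ctr[0]=2
Ev 10: PC=0 idx=0 pred=T actual=T -> ctr[0]=3
Ev 11: PC=3 idx=0 pred=T actual=T -> ctr[0]=3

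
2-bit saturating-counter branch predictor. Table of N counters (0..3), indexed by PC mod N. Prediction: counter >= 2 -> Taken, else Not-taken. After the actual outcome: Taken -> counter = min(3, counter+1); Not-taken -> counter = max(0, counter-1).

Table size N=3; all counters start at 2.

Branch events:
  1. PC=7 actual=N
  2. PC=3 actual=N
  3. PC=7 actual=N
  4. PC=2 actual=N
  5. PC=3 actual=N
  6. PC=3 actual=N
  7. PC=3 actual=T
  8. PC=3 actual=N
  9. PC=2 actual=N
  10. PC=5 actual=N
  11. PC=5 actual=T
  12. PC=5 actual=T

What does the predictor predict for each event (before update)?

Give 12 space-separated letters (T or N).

Answer: T T N T N N N N N N N N

Derivation:
Ev 1: PC=7 idx=1 pred=T actual=N -> ctr[1]=1
Ev 2: PC=3 idx=0 pred=T actual=N -> ctr[0]=1
Ev 3: PC=7 idx=1 pred=N actual=N -> ctr[1]=0
Ev 4: PC=2 idx=2 pred=T actual=N -> ctr[2]=1
Ev 5: PC=3 idx=0 pred=N actual=N -> ctr[0]=0
Ev 6: PC=3 idx=0 pred=N actual=N -> ctr[0]=0
Ev 7: PC=3 idx=0 pred=N actual=T -> ctr[0]=1
Ev 8: PC=3 idx=0 pred=N actual=N -> ctr[0]=0
Ev 9: PC=2 idx=2 pred=N actual=N -> ctr[2]=0
Ev 10: PC=5 idx=2 pred=N actual=N -> ctr[2]=0
Ev 11: PC=5 idx=2 pred=N actual=T -> ctr[2]=1
Ev 12: PC=5 idx=2 pred=N actual=T -> ctr[2]=2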